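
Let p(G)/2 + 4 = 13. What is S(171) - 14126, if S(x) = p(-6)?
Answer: -14108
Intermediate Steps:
p(G) = 18 (p(G) = -8 + 2*13 = -8 + 26 = 18)
S(x) = 18
S(171) - 14126 = 18 - 14126 = -14108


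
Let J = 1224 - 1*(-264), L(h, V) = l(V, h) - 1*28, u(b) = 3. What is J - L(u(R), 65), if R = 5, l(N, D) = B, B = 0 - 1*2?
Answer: 1518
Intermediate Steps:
B = -2 (B = 0 - 2 = -2)
l(N, D) = -2
L(h, V) = -30 (L(h, V) = -2 - 1*28 = -2 - 28 = -30)
J = 1488 (J = 1224 + 264 = 1488)
J - L(u(R), 65) = 1488 - 1*(-30) = 1488 + 30 = 1518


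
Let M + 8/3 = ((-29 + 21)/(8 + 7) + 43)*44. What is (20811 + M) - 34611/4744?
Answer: 1613166667/71160 ≈ 22670.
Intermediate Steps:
M = 27988/15 (M = -8/3 + ((-29 + 21)/(8 + 7) + 43)*44 = -8/3 + (-8/15 + 43)*44 = -8/3 + (637/15)*44 = -8/3 + 28028/15 = 27988/15 ≈ 1865.9)
(20811 + M) - 34611/4744 = (20811 + 27988/15) - 34611/4744 = 340153/15 - 34611/4744 = 1613166667/71160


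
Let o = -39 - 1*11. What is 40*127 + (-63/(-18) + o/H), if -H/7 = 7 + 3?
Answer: 71179/14 ≈ 5084.2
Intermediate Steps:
H = -70 (H = -7*(7 + 3) = -7*10 = -70)
o = -50 (o = -39 - 11 = -50)
40*127 + (-63/(-18) + o/H) = 40*127 + (-63/(-18) - 50/(-70)) = 5080 + (-63*(-1/18) - 50*(-1/70)) = 5080 + (7/2 + 5/7) = 5080 + 59/14 = 71179/14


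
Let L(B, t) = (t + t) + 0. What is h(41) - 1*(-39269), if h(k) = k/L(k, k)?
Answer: 78539/2 ≈ 39270.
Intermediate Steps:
L(B, t) = 2*t (L(B, t) = 2*t + 0 = 2*t)
h(k) = ½ (h(k) = k/((2*k)) = k*(1/(2*k)) = ½)
h(41) - 1*(-39269) = ½ - 1*(-39269) = ½ + 39269 = 78539/2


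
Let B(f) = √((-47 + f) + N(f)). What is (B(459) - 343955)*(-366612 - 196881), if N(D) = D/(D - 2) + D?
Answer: 193816234815 - 563493*√182117242/457 ≈ 1.9380e+11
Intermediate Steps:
N(D) = D + D/(-2 + D) (N(D) = D/(-2 + D) + D = D + D/(-2 + D))
B(f) = √(-47 + f + f*(-1 + f)/(-2 + f)) (B(f) = √((-47 + f) + f*(-1 + f)/(-2 + f)) = √(-47 + f + f*(-1 + f)/(-2 + f)))
(B(459) - 343955)*(-366612 - 196881) = (√((459*(-1 + 459) + (-47 + 459)*(-2 + 459))/(-2 + 459)) - 343955)*(-366612 - 196881) = (√((459*458 + 412*457)/457) - 343955)*(-563493) = (√((210222 + 188284)/457) - 343955)*(-563493) = (√((1/457)*398506) - 343955)*(-563493) = (√(398506/457) - 343955)*(-563493) = (√182117242/457 - 343955)*(-563493) = (-343955 + √182117242/457)*(-563493) = 193816234815 - 563493*√182117242/457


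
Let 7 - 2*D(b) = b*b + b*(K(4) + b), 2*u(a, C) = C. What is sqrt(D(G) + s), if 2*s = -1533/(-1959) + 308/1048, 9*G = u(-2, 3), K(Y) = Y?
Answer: sqrt(968674047518)/513258 ≈ 1.9176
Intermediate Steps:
u(a, C) = C/2
G = 1/6 (G = ((1/2)*3)/9 = (1/9)*(3/2) = 1/6 ≈ 0.16667)
s = 184163/342172 (s = (-1533/(-1959) + 308/1048)/2 = (-1533*(-1/1959) + 308*(1/1048))/2 = (511/653 + 77/262)/2 = (1/2)*(184163/171086) = 184163/342172 ≈ 0.53822)
D(b) = 7/2 - b**2/2 - b*(4 + b)/2 (D(b) = 7/2 - (b*b + b*(4 + b))/2 = 7/2 - (b**2 + b*(4 + b))/2 = 7/2 + (-b**2/2 - b*(4 + b)/2) = 7/2 - b**2/2 - b*(4 + b)/2)
sqrt(D(G) + s) = sqrt((7/2 - (1/6)**2 - 2*1/6) + 184163/342172) = sqrt((7/2 - 1*1/36 - 1/3) + 184163/342172) = sqrt((7/2 - 1/36 - 1/3) + 184163/342172) = sqrt(113/36 + 184163/342172) = sqrt(5661913/1539774) = sqrt(968674047518)/513258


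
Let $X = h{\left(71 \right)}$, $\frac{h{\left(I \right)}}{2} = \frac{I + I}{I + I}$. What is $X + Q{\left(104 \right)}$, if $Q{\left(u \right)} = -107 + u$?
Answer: $-1$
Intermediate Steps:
$h{\left(I \right)} = 2$ ($h{\left(I \right)} = 2 \frac{I + I}{I + I} = 2 \frac{2 I}{2 I} = 2 \cdot 2 I \frac{1}{2 I} = 2 \cdot 1 = 2$)
$X = 2$
$X + Q{\left(104 \right)} = 2 + \left(-107 + 104\right) = 2 - 3 = -1$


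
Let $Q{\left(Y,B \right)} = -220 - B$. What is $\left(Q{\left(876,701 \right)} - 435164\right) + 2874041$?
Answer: $2437956$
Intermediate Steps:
$\left(Q{\left(876,701 \right)} - 435164\right) + 2874041 = \left(\left(-220 - 701\right) - 435164\right) + 2874041 = \left(-921 - 435164\right) + 2874041 = -436085 + 2874041 = 2437956$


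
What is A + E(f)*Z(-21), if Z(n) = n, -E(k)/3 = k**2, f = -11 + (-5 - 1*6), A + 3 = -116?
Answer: 30373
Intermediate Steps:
A = -119 (A = -3 - 116 = -119)
f = -22 (f = -11 + (-5 - 6) = -11 - 11 = -22)
E(k) = -3*k**2
A + E(f)*Z(-21) = -119 - 3*(-22)**2*(-21) = -119 - 3*484*(-21) = -119 - 1452*(-21) = -119 + 30492 = 30373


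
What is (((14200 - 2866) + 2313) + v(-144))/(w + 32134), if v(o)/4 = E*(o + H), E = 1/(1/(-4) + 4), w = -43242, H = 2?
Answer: -202433/166620 ≈ -1.2149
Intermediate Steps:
E = 4/15 (E = 1/(-¼ + 4) = 1/(15/4) = 4/15 ≈ 0.26667)
v(o) = 32/15 + 16*o/15 (v(o) = 4*(4*(o + 2)/15) = 4*(4*(2 + o)/15) = 4*(8/15 + 4*o/15) = 32/15 + 16*o/15)
(((14200 - 2866) + 2313) + v(-144))/(w + 32134) = (((14200 - 2866) + 2313) + (32/15 + (16/15)*(-144)))/(-43242 + 32134) = ((11334 + 2313) + (32/15 - 768/5))/(-11108) = (13647 - 2272/15)*(-1/11108) = (202433/15)*(-1/11108) = -202433/166620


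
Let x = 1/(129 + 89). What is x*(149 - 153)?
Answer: -2/109 ≈ -0.018349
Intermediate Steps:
x = 1/218 ≈ 0.0045872
x*(149 - 153) = (149 - 153)/218 = (1/218)*(-4) = -2/109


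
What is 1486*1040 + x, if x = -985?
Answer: 1544455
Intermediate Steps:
1486*1040 + x = 1486*1040 - 985 = 1545440 - 985 = 1544455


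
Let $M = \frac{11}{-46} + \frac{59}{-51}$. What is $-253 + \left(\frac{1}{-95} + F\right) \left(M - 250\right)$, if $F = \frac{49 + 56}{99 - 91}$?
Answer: $- \frac{1265875261}{356592} \approx -3549.9$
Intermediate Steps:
$F = \frac{105}{8} \approx 13.125$
$M = - \frac{3275}{2346}$ ($M = 11 \left(- \frac{1}{46}\right) + 59 \left(- \frac{1}{51}\right) = - \frac{11}{46} - \frac{59}{51} = - \frac{3275}{2346} \approx -1.396$)
$-253 + \left(\frac{1}{-95} + F\right) \left(M - 250\right) = -253 + \left(\frac{1}{-95} + \frac{105}{8}\right) \left(- \frac{3275}{2346} - 250\right) = -253 + \left(- \frac{1}{95} + \frac{105}{8}\right) \left(- \frac{589775}{2346}\right) = -253 + \frac{9967}{760} \left(- \frac{589775}{2346}\right) = -253 - \frac{1175657485}{356592} = - \frac{1265875261}{356592}$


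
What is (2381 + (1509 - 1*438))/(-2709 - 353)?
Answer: -1726/1531 ≈ -1.1274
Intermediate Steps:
(2381 + (1509 - 1*438))/(-2709 - 353) = (2381 + (1509 - 438))/(-3062) = (2381 + 1071)*(-1/3062) = 3452*(-1/3062) = -1726/1531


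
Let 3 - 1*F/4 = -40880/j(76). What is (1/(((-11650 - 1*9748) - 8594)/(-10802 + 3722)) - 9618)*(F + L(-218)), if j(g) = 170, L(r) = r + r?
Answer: -329705180568/63733 ≈ -5.1732e+6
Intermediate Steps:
L(r) = 2*r
F = 16556/17 (F = 12 - (-163520)/170 = 12 - 4*(-4088/17) = 12 + 16352/17 = 16556/17 ≈ 973.88)
(1/(((-11650 - 1*9748) - 8594)/(-10802 + 3722)) - 9618)*(F + L(-218)) = (1/(((-11650 - 1*9748) - 8594)/(-10802 + 3722)) - 9618)*(16556/17 + 2*(-218)) = (1/(((-11650 - 9748) - 8594)/(-7080)) - 9618)*(16556/17 - 436) = (1/((-21398 - 8594)*(-1/7080)) - 9618)*(9144/17) = (1/(-29992*(-1/7080)) - 9618)*(9144/17) = (1/(3749/885) - 9618)*(9144/17) = (885/3749 - 9618)*(9144/17) = -36056997/3749*9144/17 = -329705180568/63733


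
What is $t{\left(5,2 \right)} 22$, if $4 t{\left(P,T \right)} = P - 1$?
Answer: $22$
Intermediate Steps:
$t{\left(P,T \right)} = - \frac{1}{4} + \frac{P}{4}$ ($t{\left(P,T \right)} = \frac{P - 1}{4} = \frac{-1 + P}{4} = - \frac{1}{4} + \frac{P}{4}$)
$t{\left(5,2 \right)} 22 = \left(- \frac{1}{4} + \frac{1}{4} \cdot 5\right) 22 = \left(- \frac{1}{4} + \frac{5}{4}\right) 22 = 1 \cdot 22 = 22$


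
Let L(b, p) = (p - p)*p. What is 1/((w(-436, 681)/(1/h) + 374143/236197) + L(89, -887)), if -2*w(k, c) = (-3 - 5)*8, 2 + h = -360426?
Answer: -236197/2724224019969 ≈ -8.6702e-8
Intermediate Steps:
h = -360428 (h = -2 - 360426 = -360428)
w(k, c) = 32 (w(k, c) = -(-3 - 5)*8/2 = -(-4)*8 = -½*(-64) = 32)
L(b, p) = 0 (L(b, p) = 0*p = 0)
1/((w(-436, 681)/(1/h) + 374143/236197) + L(89, -887)) = 1/((32/(1/(-360428)) + 374143/236197) + 0) = 1/((32/(-1/360428) + 374143*(1/236197)) + 0) = 1/((32*(-360428) + 374143/236197) + 0) = 1/((-11533696 + 374143/236197) + 0) = 1/(-2724224019969/236197 + 0) = 1/(-2724224019969/236197) = -236197/2724224019969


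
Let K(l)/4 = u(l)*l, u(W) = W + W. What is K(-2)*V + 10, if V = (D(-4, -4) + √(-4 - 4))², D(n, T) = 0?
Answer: -246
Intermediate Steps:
u(W) = 2*W
K(l) = 8*l² (K(l) = 4*((2*l)*l) = 4*(2*l²) = 8*l²)
V = -8 (V = (0 + √(-4 - 4))² = (0 + √(-8))² = (0 + 2*I*√2)² = (2*I*√2)² = -8)
K(-2)*V + 10 = (8*(-2)²)*(-8) + 10 = (8*4)*(-8) + 10 = 32*(-8) + 10 = -256 + 10 = -246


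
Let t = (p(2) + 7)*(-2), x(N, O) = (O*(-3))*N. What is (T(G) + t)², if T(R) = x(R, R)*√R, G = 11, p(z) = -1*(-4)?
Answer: 1449943 + 15972*√11 ≈ 1.5029e+6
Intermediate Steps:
p(z) = 4
x(N, O) = -3*N*O (x(N, O) = (-3*O)*N = -3*N*O)
t = -22 (t = (4 + 7)*(-2) = 11*(-2) = -22)
T(R) = -3*R^(5/2) (T(R) = (-3*R*R)*√R = (-3*R²)*√R = -3*R^(5/2))
(T(G) + t)² = (-363*√11 - 22)² = (-22 - 363*√11)²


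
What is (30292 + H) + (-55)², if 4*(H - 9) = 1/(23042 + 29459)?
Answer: 6998593305/210004 ≈ 33326.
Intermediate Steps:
H = 1890037/210004 (H = 9 + 1/(4*(23042 + 29459)) = 9 + (¼)/52501 = 9 + (¼)*(1/52501) = 9 + 1/210004 = 1890037/210004 ≈ 9.0000)
(30292 + H) + (-55)² = (30292 + 1890037/210004) + (-55)² = 6363331205/210004 + 3025 = 6998593305/210004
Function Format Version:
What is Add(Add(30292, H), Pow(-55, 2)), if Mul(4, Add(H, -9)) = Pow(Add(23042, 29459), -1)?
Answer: Rational(6998593305, 210004) ≈ 33326.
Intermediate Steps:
H = Rational(1890037, 210004) (H = Add(9, Mul(Rational(1, 4), Pow(Add(23042, 29459), -1))) = Add(9, Mul(Rational(1, 4), Pow(52501, -1))) = Add(9, Mul(Rational(1, 4), Rational(1, 52501))) = Add(9, Rational(1, 210004)) = Rational(1890037, 210004) ≈ 9.0000)
Add(Add(30292, H), Pow(-55, 2)) = Add(Add(30292, Rational(1890037, 210004)), Pow(-55, 2)) = Add(Rational(6363331205, 210004), 3025) = Rational(6998593305, 210004)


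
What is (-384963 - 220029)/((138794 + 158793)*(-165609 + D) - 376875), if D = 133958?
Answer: 151248/2354825753 ≈ 6.4229e-5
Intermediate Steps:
(-384963 - 220029)/((138794 + 158793)*(-165609 + D) - 376875) = (-384963 - 220029)/((138794 + 158793)*(-165609 + 133958) - 376875) = -604992/(297587*(-31651) - 376875) = -604992/(-9418926137 - 376875) = -604992/(-9419303012) = -604992*(-1/9419303012) = 151248/2354825753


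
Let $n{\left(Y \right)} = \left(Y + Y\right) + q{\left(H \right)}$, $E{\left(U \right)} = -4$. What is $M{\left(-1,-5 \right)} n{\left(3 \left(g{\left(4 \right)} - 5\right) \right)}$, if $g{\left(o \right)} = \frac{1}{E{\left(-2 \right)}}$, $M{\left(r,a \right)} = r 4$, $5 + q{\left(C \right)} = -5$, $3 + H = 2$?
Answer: $166$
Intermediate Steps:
$H = -1$ ($H = -3 + 2 = -1$)
$q{\left(C \right)} = -10$ ($q{\left(C \right)} = -5 - 5 = -10$)
$M{\left(r,a \right)} = 4 r$
$g{\left(o \right)} = - \frac{1}{4}$ ($g{\left(o \right)} = \frac{1}{-4} = - \frac{1}{4}$)
$n{\left(Y \right)} = -10 + 2 Y$ ($n{\left(Y \right)} = \left(Y + Y\right) - 10 = 2 Y - 10 = -10 + 2 Y$)
$M{\left(-1,-5 \right)} n{\left(3 \left(g{\left(4 \right)} - 5\right) \right)} = 4 \left(-1\right) \left(-10 + 2 \cdot 3 \left(- \frac{1}{4} - 5\right)\right) = - 4 \left(-10 + 2 \cdot 3 \left(- \frac{21}{4}\right)\right) = - 4 \left(-10 + 2 \left(- \frac{63}{4}\right)\right) = - 4 \left(-10 - \frac{63}{2}\right) = \left(-4\right) \left(- \frac{83}{2}\right) = 166$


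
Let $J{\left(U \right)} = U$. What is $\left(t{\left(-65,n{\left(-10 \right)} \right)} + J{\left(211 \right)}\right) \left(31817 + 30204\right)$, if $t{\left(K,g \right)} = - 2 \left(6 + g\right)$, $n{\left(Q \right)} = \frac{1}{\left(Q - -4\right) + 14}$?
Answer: $\frac{49306695}{4} \approx 1.2327 \cdot 10^{7}$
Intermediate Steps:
$n{\left(Q \right)} = \frac{1}{18 + Q}$ ($n{\left(Q \right)} = \frac{1}{\left(Q + 4\right) + 14} = \frac{1}{\left(4 + Q\right) + 14} = \frac{1}{18 + Q}$)
$t{\left(K,g \right)} = -12 - 2 g$
$\left(t{\left(-65,n{\left(-10 \right)} \right)} + J{\left(211 \right)}\right) \left(31817 + 30204\right) = \left(\left(-12 - \frac{2}{18 - 10}\right) + 211\right) \left(31817 + 30204\right) = \left(\left(-12 - \frac{2}{8}\right) + 211\right) 62021 = \left(\left(-12 - \frac{1}{4}\right) + 211\right) 62021 = \left(- \frac{49}{4} + 211\right) 62021 = \frac{795}{4} \cdot 62021 = \frac{49306695}{4}$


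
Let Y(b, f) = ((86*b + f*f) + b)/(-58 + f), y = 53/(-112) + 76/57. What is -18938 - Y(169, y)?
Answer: -120506469023/6450864 ≈ -18681.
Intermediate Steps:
y = 289/336 (y = 53*(-1/112) + 76*(1/57) = -53/112 + 4/3 = 289/336 ≈ 0.86012)
Y(b, f) = (f² + 87*b)/(-58 + f) (Y(b, f) = ((86*b + f²) + b)/(-58 + f) = ((f² + 86*b) + b)/(-58 + f) = (f² + 87*b)/(-58 + f))
-18938 - Y(169, y) = -18938 - ((289/336)² + 87*169)/(-58 + 289/336) = -18938 - (83521/112896 + 14703)/(-19199/336) = -18938 - (-336)*1659993409/(19199*112896) = -18938 - 1*(-1659993409/6450864) = -18938 + 1659993409/6450864 = -120506469023/6450864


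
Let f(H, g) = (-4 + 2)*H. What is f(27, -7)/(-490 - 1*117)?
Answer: 54/607 ≈ 0.088962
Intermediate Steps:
f(H, g) = -2*H
f(27, -7)/(-490 - 1*117) = (-2*27)/(-490 - 1*117) = -54/(-490 - 117) = -54/(-607) = -54*(-1/607) = 54/607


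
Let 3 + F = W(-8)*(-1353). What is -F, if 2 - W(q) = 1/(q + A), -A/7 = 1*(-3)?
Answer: 33864/13 ≈ 2604.9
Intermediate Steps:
A = 21 (A = -7*(-3) = 21)
W(q) = 2 - 1/(21 + q) (W(q) = 2 - 1/(q + 21) = 2 - 1/(21 + q))
F = -33864/13 (F = -3 + ((41 + 2*(-8))/(21 - 8))*(-1353) = -3 + ((41 - 16)/13)*(-1353) = -3 + ((1/13)*25)*(-1353) = -3 + (25/13)*(-1353) = -3 - 33825/13 = -33864/13 ≈ -2604.9)
-F = -1*(-33864/13) = 33864/13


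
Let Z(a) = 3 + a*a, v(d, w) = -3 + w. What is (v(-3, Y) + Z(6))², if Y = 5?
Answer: 1681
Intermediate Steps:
Z(a) = 3 + a²
(v(-3, Y) + Z(6))² = ((-3 + 5) + (3 + 6²))² = (2 + (3 + 36))² = (2 + 39)² = 41² = 1681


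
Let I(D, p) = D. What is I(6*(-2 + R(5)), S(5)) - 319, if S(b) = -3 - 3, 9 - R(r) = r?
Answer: -307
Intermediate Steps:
R(r) = 9 - r
S(b) = -6
I(6*(-2 + R(5)), S(5)) - 319 = 6*(-2 + (9 - 1*5)) - 319 = 6*(-2 + (9 - 5)) - 319 = 6*(-2 + 4) - 319 = 6*2 - 319 = 12 - 319 = -307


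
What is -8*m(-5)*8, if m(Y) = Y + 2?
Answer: 192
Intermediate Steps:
m(Y) = 2 + Y
-8*m(-5)*8 = -8*(2 - 5)*8 = -8*(-3)*8 = 24*8 = 192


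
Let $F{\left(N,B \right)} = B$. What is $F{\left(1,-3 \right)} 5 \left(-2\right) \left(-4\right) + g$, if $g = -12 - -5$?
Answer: $-127$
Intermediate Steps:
$g = -7$ ($g = -12 + 5 = -7$)
$F{\left(1,-3 \right)} 5 \left(-2\right) \left(-4\right) + g = - 3 \cdot 5 \left(-2\right) \left(-4\right) - 7 = - 3 \left(\left(-10\right) \left(-4\right)\right) - 7 = \left(-3\right) 40 - 7 = -120 - 7 = -127$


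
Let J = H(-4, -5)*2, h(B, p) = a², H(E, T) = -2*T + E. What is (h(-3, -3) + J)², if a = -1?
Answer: 169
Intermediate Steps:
H(E, T) = E - 2*T
h(B, p) = 1 (h(B, p) = (-1)² = 1)
J = 12 (J = (-4 - 2*(-5))*2 = (-4 + 10)*2 = 6*2 = 12)
(h(-3, -3) + J)² = (1 + 12)² = 13² = 169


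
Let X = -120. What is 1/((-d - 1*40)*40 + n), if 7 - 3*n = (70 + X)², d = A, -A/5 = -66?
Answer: -1/15631 ≈ -6.3975e-5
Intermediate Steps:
A = 330 (A = -5*(-66) = 330)
d = 330
n = -831 (n = 7/3 - (70 - 120)²/3 = 7/3 - ⅓*(-50)² = 7/3 - ⅓*2500 = 7/3 - 2500/3 = -831)
1/((-d - 1*40)*40 + n) = 1/((-1*330 - 1*40)*40 - 831) = 1/((-330 - 40)*40 - 831) = 1/(-370*40 - 831) = 1/(-14800 - 831) = 1/(-15631) = -1/15631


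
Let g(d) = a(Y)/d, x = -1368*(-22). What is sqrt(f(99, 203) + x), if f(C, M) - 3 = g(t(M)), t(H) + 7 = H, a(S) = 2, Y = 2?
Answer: sqrt(5899406)/14 ≈ 173.49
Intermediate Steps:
t(H) = -7 + H
x = 30096
g(d) = 2/d
f(C, M) = 3 + 2/(-7 + M)
sqrt(f(99, 203) + x) = sqrt((-19 + 3*203)/(-7 + 203) + 30096) = sqrt((-19 + 609)/196 + 30096) = sqrt((1/196)*590 + 30096) = sqrt(295/98 + 30096) = sqrt(2949703/98) = sqrt(5899406)/14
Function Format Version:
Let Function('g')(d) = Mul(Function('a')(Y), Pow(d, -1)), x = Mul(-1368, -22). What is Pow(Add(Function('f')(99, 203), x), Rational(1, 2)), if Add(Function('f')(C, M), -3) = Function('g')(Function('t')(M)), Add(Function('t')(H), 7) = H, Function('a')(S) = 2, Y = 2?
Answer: Mul(Rational(1, 14), Pow(5899406, Rational(1, 2))) ≈ 173.49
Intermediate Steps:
Function('t')(H) = Add(-7, H)
x = 30096
Function('g')(d) = Mul(2, Pow(d, -1))
Function('f')(C, M) = Add(3, Mul(2, Pow(Add(-7, M), -1)))
Pow(Add(Function('f')(99, 203), x), Rational(1, 2)) = Pow(Add(Mul(Pow(Add(-7, 203), -1), Add(-19, Mul(3, 203))), 30096), Rational(1, 2)) = Pow(Add(Mul(Pow(196, -1), Add(-19, 609)), 30096), Rational(1, 2)) = Pow(Add(Mul(Rational(1, 196), 590), 30096), Rational(1, 2)) = Pow(Add(Rational(295, 98), 30096), Rational(1, 2)) = Pow(Rational(2949703, 98), Rational(1, 2)) = Mul(Rational(1, 14), Pow(5899406, Rational(1, 2)))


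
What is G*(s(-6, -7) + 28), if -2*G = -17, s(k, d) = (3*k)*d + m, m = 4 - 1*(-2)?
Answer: 1360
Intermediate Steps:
m = 6 (m = 4 + 2 = 6)
s(k, d) = 6 + 3*d*k (s(k, d) = (3*k)*d + 6 = 3*d*k + 6 = 6 + 3*d*k)
G = 17/2 (G = -½*(-17) = 17/2 ≈ 8.5000)
G*(s(-6, -7) + 28) = 17*((6 + 3*(-7)*(-6)) + 28)/2 = 17*((6 + 126) + 28)/2 = 17*(132 + 28)/2 = (17/2)*160 = 1360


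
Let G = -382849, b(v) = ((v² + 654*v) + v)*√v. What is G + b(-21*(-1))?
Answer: -382849 + 14196*√21 ≈ -3.1780e+5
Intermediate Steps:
b(v) = √v*(v² + 655*v) (b(v) = (v² + 655*v)*√v = √v*(v² + 655*v))
G + b(-21*(-1)) = -382849 + (-21*(-1))^(3/2)*(655 - 21*(-1)) = -382849 + 21^(3/2)*(655 + 21) = -382849 + (21*√21)*676 = -382849 + 14196*√21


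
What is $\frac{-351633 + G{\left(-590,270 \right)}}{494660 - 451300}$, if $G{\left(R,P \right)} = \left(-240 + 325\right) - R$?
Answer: $- \frac{175479}{21680} \approx -8.0941$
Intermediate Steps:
$G{\left(R,P \right)} = 85 - R$
$\frac{-351633 + G{\left(-590,270 \right)}}{494660 - 451300} = \frac{-351633 + \left(85 - -590\right)}{494660 - 451300} = \frac{-351633 + \left(85 + 590\right)}{43360} = \left(-351633 + 675\right) \frac{1}{43360} = \left(-350958\right) \frac{1}{43360} = - \frac{175479}{21680}$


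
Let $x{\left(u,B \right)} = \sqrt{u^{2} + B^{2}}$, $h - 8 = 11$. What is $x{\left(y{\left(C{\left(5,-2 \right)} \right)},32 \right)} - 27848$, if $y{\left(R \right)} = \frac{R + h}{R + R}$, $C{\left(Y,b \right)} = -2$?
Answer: $-27848 + \frac{\sqrt{16673}}{4} \approx -27816.0$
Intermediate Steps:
$h = 19$ ($h = 8 + 11 = 19$)
$y{\left(R \right)} = \frac{19 + R}{2 R}$ ($y{\left(R \right)} = \frac{R + 19}{R + R} = \frac{19 + R}{2 R}$)
$x{\left(u,B \right)} = \sqrt{B^{2} + u^{2}}$
$x{\left(y{\left(C{\left(5,-2 \right)} \right)},32 \right)} - 27848 = \sqrt{32^{2} + \left(\frac{19 - 2}{2 \left(-2\right)}\right)^{2}} - 27848 = \sqrt{1024 + \left(\frac{1}{2} \left(- \frac{1}{2}\right) 17\right)^{2}} - 27848 = \sqrt{1024 + \left(- \frac{17}{4}\right)^{2}} - 27848 = \sqrt{1024 + \frac{289}{16}} - 27848 = \sqrt{\frac{16673}{16}} - 27848 = \frac{\sqrt{16673}}{4} - 27848 = -27848 + \frac{\sqrt{16673}}{4}$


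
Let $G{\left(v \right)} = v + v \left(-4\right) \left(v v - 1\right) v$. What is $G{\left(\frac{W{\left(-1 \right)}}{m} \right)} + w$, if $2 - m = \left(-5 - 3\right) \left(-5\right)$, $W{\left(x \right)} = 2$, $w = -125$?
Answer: $- \frac{16295544}{130321} \approx -125.04$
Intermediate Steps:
$m = -38$ ($m = 2 - \left(-5 - 3\right) \left(-5\right) = 2 - \left(-8\right) \left(-5\right) = 2 - 40 = -38$)
$G{\left(v \right)} = v - 4 v^{2} \left(-1 + v^{2}\right)$ ($G{\left(v \right)} = v + - 4 v \left(v^{2} - 1\right) v = v + - 4 v \left(-1 + v^{2}\right) v = v - 4 v^{2} \left(-1 + v^{2}\right)$)
$G{\left(\frac{W{\left(-1 \right)}}{m} \right)} + w = \frac{2}{-38} \left(1 - 4 \left(\frac{2}{-38}\right)^{3} + 4 \frac{2}{-38}\right) - 125 = 2 \left(- \frac{1}{38}\right) \left(1 - 4 \left(2 \left(- \frac{1}{38}\right)\right)^{3} + 4 \cdot 2 \left(- \frac{1}{38}\right)\right) - 125 = - \frac{1 - 4 \left(- \frac{1}{19}\right)^{3} + 4 \left(- \frac{1}{19}\right)}{19} - 125 = - \frac{1 - - \frac{4}{6859} - \frac{4}{19}}{19} - 125 = - \frac{1 + \frac{4}{6859} - \frac{4}{19}}{19} - 125 = \left(- \frac{1}{19}\right) \frac{5419}{6859} - 125 = - \frac{5419}{130321} - 125 = - \frac{16295544}{130321}$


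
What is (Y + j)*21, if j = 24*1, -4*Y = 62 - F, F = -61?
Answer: -567/4 ≈ -141.75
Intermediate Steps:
Y = -123/4 (Y = -(62 - 1*(-61))/4 = -(62 + 61)/4 = -¼*123 = -123/4 ≈ -30.750)
j = 24
(Y + j)*21 = (-123/4 + 24)*21 = -27/4*21 = -567/4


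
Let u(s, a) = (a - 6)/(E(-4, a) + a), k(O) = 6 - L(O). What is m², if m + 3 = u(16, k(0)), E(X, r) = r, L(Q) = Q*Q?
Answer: 9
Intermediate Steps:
L(Q) = Q²
k(O) = 6 - O²
u(s, a) = (-6 + a)/(2*a) (u(s, a) = (a - 6)/(a + a) = (-6 + a)/((2*a)) = (-6 + a)*(1/(2*a)) = (-6 + a)/(2*a))
m = -3 (m = -3 + (-6 + (6 - 1*0²))/(2*(6 - 1*0²)) = -3 + (-6 + (6 - 1*0))/(2*(6 - 1*0)) = -3 + (-6 + (6 + 0))/(2*(6 + 0)) = -3 + (½)*(-6 + 6)/6 = -3 + (½)*(⅙)*0 = -3 + 0 = -3)
m² = (-3)² = 9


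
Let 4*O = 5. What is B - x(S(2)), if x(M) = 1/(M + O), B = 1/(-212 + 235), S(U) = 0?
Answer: -87/115 ≈ -0.75652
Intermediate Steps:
O = 5/4 (O = (¼)*5 = 5/4 ≈ 1.2500)
B = 1/23 ≈ 0.043478
x(M) = 1/(5/4 + M) (x(M) = 1/(M + 5/4) = 1/(5/4 + M))
B - x(S(2)) = 1/23 - 4/(5 + 4*0) = 1/23 - 4/(5 + 0) = 1/23 - 4/5 = 1/23 - 1*⅘ = 1/23 - ⅘ = -87/115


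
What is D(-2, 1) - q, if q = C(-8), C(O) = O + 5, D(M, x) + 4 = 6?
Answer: 5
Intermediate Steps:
D(M, x) = 2 (D(M, x) = -4 + 6 = 2)
C(O) = 5 + O
q = -3 (q = 5 - 8 = -3)
D(-2, 1) - q = 2 - 1*(-3) = 2 + 3 = 5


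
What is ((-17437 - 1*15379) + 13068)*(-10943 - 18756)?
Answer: 586495852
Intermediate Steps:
((-17437 - 1*15379) + 13068)*(-10943 - 18756) = ((-17437 - 15379) + 13068)*(-29699) = (-32816 + 13068)*(-29699) = -19748*(-29699) = 586495852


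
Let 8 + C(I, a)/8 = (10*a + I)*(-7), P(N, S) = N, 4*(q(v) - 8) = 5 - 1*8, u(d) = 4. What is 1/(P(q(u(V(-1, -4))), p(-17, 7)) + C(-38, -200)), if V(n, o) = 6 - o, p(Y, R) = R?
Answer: 4/456285 ≈ 8.7665e-6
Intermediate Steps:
q(v) = 29/4 (q(v) = 8 + (5 - 1*8)/4 = 8 + (5 - 8)/4 = 8 + (1/4)*(-3) = 8 - 3/4 = 29/4)
C(I, a) = -64 - 560*a - 56*I (C(I, a) = -64 + 8*((10*a + I)*(-7)) = -64 + 8*((I + 10*a)*(-7)) = -64 + 8*(-70*a - 7*I) = -64 + (-560*a - 56*I) = -64 - 560*a - 56*I)
1/(P(q(u(V(-1, -4))), p(-17, 7)) + C(-38, -200)) = 1/(29/4 + (-64 - 560*(-200) - 56*(-38))) = 1/(29/4 + (-64 + 112000 + 2128)) = 1/(29/4 + 114064) = 1/(456285/4) = 4/456285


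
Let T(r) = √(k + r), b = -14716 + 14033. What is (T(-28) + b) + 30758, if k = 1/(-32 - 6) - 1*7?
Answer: 30075 + 11*I*√418/38 ≈ 30075.0 + 5.9183*I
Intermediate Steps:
b = -683
k = -267/38 (k = 1/(-38) - 7 = -1/38 - 7 = -267/38 ≈ -7.0263)
T(r) = √(-267/38 + r)
(T(-28) + b) + 30758 = (√(-10146 + 1444*(-28))/38 - 683) + 30758 = (√(-10146 - 40432)/38 - 683) + 30758 = (√(-50578)/38 - 683) + 30758 = ((11*I*√418)/38 - 683) + 30758 = (11*I*√418/38 - 683) + 30758 = (-683 + 11*I*√418/38) + 30758 = 30075 + 11*I*√418/38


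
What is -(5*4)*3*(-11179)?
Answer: 670740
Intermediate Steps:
-(5*4)*3*(-11179) = -20*3*(-11179) = -60*(-11179) = -1*(-670740) = 670740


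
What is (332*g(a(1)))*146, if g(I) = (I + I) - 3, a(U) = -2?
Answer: -339304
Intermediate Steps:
g(I) = -3 + 2*I (g(I) = 2*I - 3 = -3 + 2*I)
(332*g(a(1)))*146 = (332*(-3 + 2*(-2)))*146 = (332*(-3 - 4))*146 = (332*(-7))*146 = -2324*146 = -339304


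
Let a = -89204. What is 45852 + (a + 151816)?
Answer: 108464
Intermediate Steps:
45852 + (a + 151816) = 45852 + (-89204 + 151816) = 45852 + 62612 = 108464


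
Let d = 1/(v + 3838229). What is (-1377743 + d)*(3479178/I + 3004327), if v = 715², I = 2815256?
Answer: -25341845087237341724138345/6122413235112 ≈ -4.1392e+12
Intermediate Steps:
v = 511225
d = 1/4349454 (d = 1/(511225 + 3838229) = 1/4349454 ≈ 2.2991e-7)
(-1377743 + d)*(3479178/I + 3004327) = (-1377743 + 1/4349454)*(3479178/2815256 + 3004327) = -5992429802321*(3479178*(1/2815256) + 3004327)/4349454 = -5992429802321*(1739589/1407628 + 3004327)/4349454 = -5992429802321/4349454*4228976545945/1407628 = -25341845087237341724138345/6122413235112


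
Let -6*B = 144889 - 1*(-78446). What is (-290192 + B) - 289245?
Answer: -1233319/2 ≈ -6.1666e+5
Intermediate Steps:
B = -74445/2 (B = -(144889 - 1*(-78446))/6 = -(144889 + 78446)/6 = -⅙*223335 = -74445/2 ≈ -37223.)
(-290192 + B) - 289245 = (-290192 - 74445/2) - 289245 = -654829/2 - 289245 = -1233319/2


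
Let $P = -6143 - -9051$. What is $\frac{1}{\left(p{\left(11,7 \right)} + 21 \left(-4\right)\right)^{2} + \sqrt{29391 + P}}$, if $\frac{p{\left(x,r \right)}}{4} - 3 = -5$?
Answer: $\frac{8464}{71606997} - \frac{\sqrt{32299}}{71606997} \approx 0.00011569$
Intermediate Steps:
$p{\left(x,r \right)} = -8$ ($p{\left(x,r \right)} = 12 + 4 \left(-5\right) = 12 - 20 = -8$)
$P = 2908$ ($P = -6143 + 9051 = 2908$)
$\frac{1}{\left(p{\left(11,7 \right)} + 21 \left(-4\right)\right)^{2} + \sqrt{29391 + P}} = \frac{1}{\left(-8 + 21 \left(-4\right)\right)^{2} + \sqrt{29391 + 2908}} = \frac{1}{\left(-8 - 84\right)^{2} + \sqrt{32299}} = \frac{1}{\left(-92\right)^{2} + \sqrt{32299}} = \frac{1}{8464 + \sqrt{32299}}$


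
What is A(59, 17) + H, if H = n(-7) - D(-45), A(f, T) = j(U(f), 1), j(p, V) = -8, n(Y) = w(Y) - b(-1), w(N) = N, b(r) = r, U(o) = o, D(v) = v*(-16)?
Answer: -734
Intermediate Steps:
D(v) = -16*v
n(Y) = 1 + Y (n(Y) = Y - 1*(-1) = Y + 1 = 1 + Y)
A(f, T) = -8
H = -726 (H = (1 - 7) - (-16)*(-45) = -6 - 1*720 = -6 - 720 = -726)
A(59, 17) + H = -8 - 726 = -734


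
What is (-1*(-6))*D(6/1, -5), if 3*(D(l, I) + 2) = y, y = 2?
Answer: -8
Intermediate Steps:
D(l, I) = -4/3 (D(l, I) = -2 + (⅓)*2 = -2 + ⅔ = -4/3)
(-1*(-6))*D(6/1, -5) = -1*(-6)*(-4/3) = 6*(-4/3) = -8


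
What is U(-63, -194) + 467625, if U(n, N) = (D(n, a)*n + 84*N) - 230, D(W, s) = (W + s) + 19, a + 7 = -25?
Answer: 455887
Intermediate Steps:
a = -32 (a = -7 - 25 = -32)
D(W, s) = 19 + W + s
U(n, N) = -230 + 84*N + n*(-13 + n) (U(n, N) = ((19 + n - 32)*n + 84*N) - 230 = ((-13 + n)*n + 84*N) - 230 = (n*(-13 + n) + 84*N) - 230 = (84*N + n*(-13 + n)) - 230 = -230 + 84*N + n*(-13 + n))
U(-63, -194) + 467625 = (-230 + 84*(-194) - 63*(-13 - 63)) + 467625 = (-230 - 16296 - 63*(-76)) + 467625 = (-230 - 16296 + 4788) + 467625 = -11738 + 467625 = 455887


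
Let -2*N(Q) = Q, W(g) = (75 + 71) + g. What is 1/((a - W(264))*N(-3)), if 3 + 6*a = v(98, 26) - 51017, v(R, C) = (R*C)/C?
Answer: -2/26691 ≈ -7.4932e-5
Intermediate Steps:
W(g) = 146 + g
N(Q) = -Q/2
v(R, C) = R (v(R, C) = (C*R)/C = R)
a = -8487 (a = -½ + (98 - 51017)/6 = -½ + (⅙)*(-50919) = -½ - 16973/2 = -8487)
1/((a - W(264))*N(-3)) = 1/((-8487 - (146 + 264))*(-½*(-3))) = 1/((-8487 - 1*410)*(3/2)) = 1/((-8487 - 410)*(3/2)) = 1/(-8897*3/2) = 1/(-26691/2) = -2/26691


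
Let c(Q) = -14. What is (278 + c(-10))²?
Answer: 69696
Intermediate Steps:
(278 + c(-10))² = (278 - 14)² = 264² = 69696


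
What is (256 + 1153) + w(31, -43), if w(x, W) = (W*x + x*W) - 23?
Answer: -1280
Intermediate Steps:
w(x, W) = -23 + 2*W*x (w(x, W) = (W*x + W*x) - 23 = 2*W*x - 23 = -23 + 2*W*x)
(256 + 1153) + w(31, -43) = (256 + 1153) + (-23 + 2*(-43)*31) = 1409 + (-23 - 2666) = 1409 - 2689 = -1280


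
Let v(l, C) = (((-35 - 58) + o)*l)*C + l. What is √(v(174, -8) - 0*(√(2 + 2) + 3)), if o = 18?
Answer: √104574 ≈ 323.38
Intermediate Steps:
v(l, C) = l - 75*C*l (v(l, C) = (((-35 - 58) + 18)*l)*C + l = ((-93 + 18)*l)*C + l = (-75*l)*C + l = -75*C*l + l = l - 75*C*l)
√(v(174, -8) - 0*(√(2 + 2) + 3)) = √(174*(1 - 75*(-8)) - 0*(√(2 + 2) + 3)) = √(174*(1 + 600) - 0*(√4 + 3)) = √(174*601 - 0*(2 + 3)) = √(104574 - 0*5) = √(104574 - 324*0) = √(104574 + 0) = √104574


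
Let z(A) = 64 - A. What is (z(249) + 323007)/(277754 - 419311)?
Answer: -322822/141557 ≈ -2.2805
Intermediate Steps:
(z(249) + 323007)/(277754 - 419311) = ((64 - 1*249) + 323007)/(277754 - 419311) = ((64 - 249) + 323007)/(-141557) = (-185 + 323007)*(-1/141557) = 322822*(-1/141557) = -322822/141557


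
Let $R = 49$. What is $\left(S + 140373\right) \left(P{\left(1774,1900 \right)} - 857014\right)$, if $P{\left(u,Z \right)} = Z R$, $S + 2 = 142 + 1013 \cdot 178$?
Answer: $-245084236878$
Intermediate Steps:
$S = 180454$ ($S = -2 + \left(142 + 1013 \cdot 178\right) = -2 + \left(142 + 180314\right) = -2 + 180456 = 180454$)
$P{\left(u,Z \right)} = 49 Z$ ($P{\left(u,Z \right)} = Z 49 = 49 Z$)
$\left(S + 140373\right) \left(P{\left(1774,1900 \right)} - 857014\right) = \left(180454 + 140373\right) \left(49 \cdot 1900 - 857014\right) = 320827 \left(93100 - 857014\right) = 320827 \left(-763914\right) = -245084236878$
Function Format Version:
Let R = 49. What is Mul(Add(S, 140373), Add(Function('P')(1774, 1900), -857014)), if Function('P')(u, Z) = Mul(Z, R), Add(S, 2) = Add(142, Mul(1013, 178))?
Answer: -245084236878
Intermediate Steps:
S = 180454 (S = Add(-2, Add(142, Mul(1013, 178))) = Add(-2, Add(142, 180314)) = Add(-2, 180456) = 180454)
Function('P')(u, Z) = Mul(49, Z) (Function('P')(u, Z) = Mul(Z, 49) = Mul(49, Z))
Mul(Add(S, 140373), Add(Function('P')(1774, 1900), -857014)) = Mul(Add(180454, 140373), Add(Mul(49, 1900), -857014)) = Mul(320827, Add(93100, -857014)) = Mul(320827, -763914) = -245084236878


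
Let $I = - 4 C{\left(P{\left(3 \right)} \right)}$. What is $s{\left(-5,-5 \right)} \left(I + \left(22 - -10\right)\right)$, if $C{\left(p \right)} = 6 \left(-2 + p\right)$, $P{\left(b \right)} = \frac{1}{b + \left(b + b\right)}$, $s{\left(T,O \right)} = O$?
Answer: $- \frac{1160}{3} \approx -386.67$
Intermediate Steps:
$P{\left(b \right)} = \frac{1}{3 b}$ ($P{\left(b \right)} = \frac{1}{b + 2 b} = \frac{1}{3 b}$)
$C{\left(p \right)} = -12 + 6 p$
$I = \frac{136}{3}$ ($I = - 4 \left(-12 + 6 \frac{1}{3 \cdot 3}\right) = - 4 \left(-12 + 6 \cdot \frac{1}{3} \cdot \frac{1}{3}\right) = - 4 \left(-12 + 6 \cdot \frac{1}{9}\right) = - 4 \left(-12 + \frac{2}{3}\right) = \left(-4\right) \left(- \frac{34}{3}\right) = \frac{136}{3} \approx 45.333$)
$s{\left(-5,-5 \right)} \left(I + \left(22 - -10\right)\right) = - 5 \left(\frac{136}{3} + \left(22 - -10\right)\right) = - 5 \left(\frac{136}{3} + \left(22 + 10\right)\right) = - 5 \left(\frac{136}{3} + 32\right) = \left(-5\right) \frac{232}{3} = - \frac{1160}{3}$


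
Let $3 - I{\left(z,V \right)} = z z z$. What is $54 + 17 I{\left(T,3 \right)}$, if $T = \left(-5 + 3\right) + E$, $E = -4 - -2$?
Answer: $1193$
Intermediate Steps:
$E = -2$ ($E = -4 + 2 = -2$)
$T = -4$ ($T = \left(-5 + 3\right) - 2 = -2 - 2 = -4$)
$I{\left(z,V \right)} = 3 - z^{3}$ ($I{\left(z,V \right)} = 3 - z z z = 3 - z^{2} z = 3 - z^{3}$)
$54 + 17 I{\left(T,3 \right)} = 54 + 17 \left(3 - \left(-4\right)^{3}\right) = 54 + 17 \left(3 - -64\right) = 54 + 17 \left(3 + 64\right) = 54 + 17 \cdot 67 = 54 + 1139 = 1193$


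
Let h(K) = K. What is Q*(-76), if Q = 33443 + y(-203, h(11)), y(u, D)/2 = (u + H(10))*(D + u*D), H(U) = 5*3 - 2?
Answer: -66713028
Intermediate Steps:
H(U) = 13 (H(U) = 15 - 2 = 13)
y(u, D) = 2*(13 + u)*(D + D*u) (y(u, D) = 2*((u + 13)*(D + u*D)) = 2*((13 + u)*(D + D*u)) = 2*(13 + u)*(D + D*u))
Q = 877803 (Q = 33443 + 2*11*(13 + (-203)² + 14*(-203)) = 33443 + 2*11*(13 + 41209 - 2842) = 33443 + 2*11*38380 = 33443 + 844360 = 877803)
Q*(-76) = 877803*(-76) = -66713028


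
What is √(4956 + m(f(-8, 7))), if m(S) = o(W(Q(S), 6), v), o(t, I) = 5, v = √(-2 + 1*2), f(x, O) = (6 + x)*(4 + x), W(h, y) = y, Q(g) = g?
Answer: 11*√41 ≈ 70.434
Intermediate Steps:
f(x, O) = (4 + x)*(6 + x)
v = 0 (v = √(-2 + 2) = √0 = 0)
m(S) = 5
√(4956 + m(f(-8, 7))) = √(4956 + 5) = √4961 = 11*√41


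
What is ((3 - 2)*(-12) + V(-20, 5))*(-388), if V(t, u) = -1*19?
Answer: 12028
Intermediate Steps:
V(t, u) = -19
((3 - 2)*(-12) + V(-20, 5))*(-388) = ((3 - 2)*(-12) - 19)*(-388) = (1*(-12) - 19)*(-388) = (-12 - 19)*(-388) = -31*(-388) = 12028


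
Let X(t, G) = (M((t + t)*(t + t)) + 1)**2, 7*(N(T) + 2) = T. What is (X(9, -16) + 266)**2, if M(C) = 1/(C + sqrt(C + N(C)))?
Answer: 5124243102818575000348365713/71876516294500147426564 - 26289944847621145073*sqrt(18046)/17969129073625036856641 ≈ 71292.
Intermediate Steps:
N(T) = -2 + T/7
M(C) = 1/(C + sqrt(-2 + 8*C/7)) (M(C) = 1/(C + sqrt(C + (-2 + C/7))) = 1/(C + sqrt(-2 + 8*C/7)))
X(t, G) = (1 + 7/(28*t**2 + sqrt(14)*sqrt(-7 + 16*t**2)))**2 (X(t, G) = (7/(7*((t + t)*(t + t)) + sqrt(14)*sqrt(-7 + 4*((t + t)*(t + t)))) + 1)**2 = (7/(7*((2*t)*(2*t)) + sqrt(14)*sqrt(-7 + 4*((2*t)*(2*t)))) + 1)**2 = (7/(7*(4*t**2) + sqrt(14)*sqrt(-7 + 4*(4*t**2))) + 1)**2 = (7/(28*t**2 + sqrt(14)*sqrt(-7 + 16*t**2)) + 1)**2 = (1 + 7/(28*t**2 + sqrt(14)*sqrt(-7 + 16*t**2)))**2)
(X(9, -16) + 266)**2 = ((1 + 1/(sqrt(-2 + (32/7)*9**2) + 4*9**2))**2 + 266)**2 = ((1 + 1/(sqrt(-2 + (32/7)*81) + 4*81))**2 + 266)**2 = ((1 + 1/(sqrt(-2 + 2592/7) + 324))**2 + 266)**2 = ((1 + 1/(sqrt(2578/7) + 324))**2 + 266)**2 = ((1 + 1/(sqrt(18046)/7 + 324))**2 + 266)**2 = ((1 + 1/(324 + sqrt(18046)/7))**2 + 266)**2 = (266 + (1 + 1/(324 + sqrt(18046)/7))**2)**2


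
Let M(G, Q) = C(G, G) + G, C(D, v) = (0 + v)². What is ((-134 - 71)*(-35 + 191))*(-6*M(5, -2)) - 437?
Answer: 5755963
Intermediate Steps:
C(D, v) = v²
M(G, Q) = G + G² (M(G, Q) = G² + G = G + G²)
((-134 - 71)*(-35 + 191))*(-6*M(5, -2)) - 437 = ((-134 - 71)*(-35 + 191))*(-30*(1 + 5)) - 437 = (-205*156)*(-30*6) - 437 = -(-191880)*30 - 437 = -31980*(-180) - 437 = 5756400 - 437 = 5755963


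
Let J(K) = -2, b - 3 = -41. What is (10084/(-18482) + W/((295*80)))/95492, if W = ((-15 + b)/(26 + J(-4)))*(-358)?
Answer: -1340225033/249907453190400 ≈ -5.3629e-6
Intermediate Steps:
b = -38 (b = 3 - 41 = -38)
W = 9487/12 (W = ((-15 - 38)/(26 - 2))*(-358) = -53/24*(-358) = 9487/12 ≈ 790.58)
(10084/(-18482) + W/((295*80)))/95492 = (10084/(-18482) + 9487/(12*((295*80))))/95492 = (10084*(-1/18482) + (9487/12)/23600)*(1/95492) = (-5042/9241 + (9487/12)*(1/23600))*(1/95492) = (-5042/9241 + 9487/283200)*(1/95492) = -1340225033/2617051200*1/95492 = -1340225033/249907453190400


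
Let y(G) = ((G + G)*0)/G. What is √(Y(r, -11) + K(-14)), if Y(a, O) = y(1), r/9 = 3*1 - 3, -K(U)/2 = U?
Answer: 2*√7 ≈ 5.2915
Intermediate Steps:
K(U) = -2*U
y(G) = 0 (y(G) = ((2*G)*0)/G = 0/G = 0)
r = 0 (r = 9*(3*1 - 3) = 9*(3 - 3) = 9*0 = 0)
Y(a, O) = 0
√(Y(r, -11) + K(-14)) = √(0 - 2*(-14)) = √(0 + 28) = √28 = 2*√7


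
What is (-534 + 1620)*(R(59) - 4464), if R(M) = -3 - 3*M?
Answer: -5043384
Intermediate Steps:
(-534 + 1620)*(R(59) - 4464) = (-534 + 1620)*((-3 - 3*59) - 4464) = 1086*((-3 - 177) - 4464) = 1086*(-180 - 4464) = 1086*(-4644) = -5043384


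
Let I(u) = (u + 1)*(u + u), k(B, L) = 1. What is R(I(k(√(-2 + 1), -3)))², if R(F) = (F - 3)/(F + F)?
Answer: 1/64 ≈ 0.015625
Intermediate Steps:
I(u) = 2*u*(1 + u) (I(u) = (1 + u)*(2*u) = 2*u*(1 + u))
R(F) = (-3 + F)/(2*F) (R(F) = (-3 + F)/((2*F)) = (-3 + F)*(1/(2*F)) = (-3 + F)/(2*F))
R(I(k(√(-2 + 1), -3)))² = ((-3 + 2*1*(1 + 1))/(2*((2*1*(1 + 1)))))² = ((-3 + 2*1*2)/(2*((2*1*2))))² = ((½)*(-3 + 4)/4)² = ((½)*(¼)*1)² = (⅛)² = 1/64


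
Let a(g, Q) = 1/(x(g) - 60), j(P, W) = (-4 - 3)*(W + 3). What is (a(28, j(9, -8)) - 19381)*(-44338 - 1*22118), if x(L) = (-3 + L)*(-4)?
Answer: 25759683027/20 ≈ 1.2880e+9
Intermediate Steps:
j(P, W) = -21 - 7*W (j(P, W) = -7*(3 + W) = -21 - 7*W)
x(L) = 12 - 4*L
a(g, Q) = 1/(-48 - 4*g) (a(g, Q) = 1/((12 - 4*g) - 60) = 1/(-48 - 4*g))
(a(28, j(9, -8)) - 19381)*(-44338 - 1*22118) = (-1/(48 + 4*28) - 19381)*(-44338 - 1*22118) = (-1/(48 + 112) - 19381)*(-44338 - 22118) = (-1/160 - 19381)*(-66456) = -3100961/160*(-66456) = 25759683027/20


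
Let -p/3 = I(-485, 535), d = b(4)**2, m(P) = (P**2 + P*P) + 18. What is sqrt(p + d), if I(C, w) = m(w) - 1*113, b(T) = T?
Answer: I*sqrt(1717049) ≈ 1310.4*I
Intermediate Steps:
m(P) = 18 + 2*P**2 (m(P) = (P**2 + P**2) + 18 = 2*P**2 + 18 = 18 + 2*P**2)
I(C, w) = -95 + 2*w**2 (I(C, w) = (18 + 2*w**2) - 1*113 = (18 + 2*w**2) - 113 = -95 + 2*w**2)
d = 16 (d = 4**2 = 16)
p = -1717065 (p = -3*(-95 + 2*535**2) = -3*(-95 + 2*286225) = -3*(-95 + 572450) = -3*572355 = -1717065)
sqrt(p + d) = sqrt(-1717065 + 16) = sqrt(-1717049) = I*sqrt(1717049)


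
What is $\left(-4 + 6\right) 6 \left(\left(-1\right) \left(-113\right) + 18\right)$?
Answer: $1572$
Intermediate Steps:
$\left(-4 + 6\right) 6 \left(\left(-1\right) \left(-113\right) + 18\right) = 2 \cdot 6 \left(113 + 18\right) = 12 \cdot 131 = 1572$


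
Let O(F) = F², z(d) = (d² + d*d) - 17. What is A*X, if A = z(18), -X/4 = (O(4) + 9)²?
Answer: -1577500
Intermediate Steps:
z(d) = -17 + 2*d² (z(d) = (d² + d²) - 17 = 2*d² - 17 = -17 + 2*d²)
X = -2500 (X = -4*(4² + 9)² = -4*(16 + 9)² = -4*25² = -4*625 = -2500)
A = 631 (A = -17 + 2*18² = -17 + 2*324 = -17 + 648 = 631)
A*X = 631*(-2500) = -1577500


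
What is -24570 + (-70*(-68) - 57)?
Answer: -19867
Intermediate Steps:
-24570 + (-70*(-68) - 57) = -24570 + (4760 - 57) = -24570 + 4703 = -19867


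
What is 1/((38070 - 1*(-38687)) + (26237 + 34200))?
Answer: 1/137194 ≈ 7.2889e-6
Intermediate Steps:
1/((38070 - 1*(-38687)) + (26237 + 34200)) = 1/((38070 + 38687) + 60437) = 1/(76757 + 60437) = 1/137194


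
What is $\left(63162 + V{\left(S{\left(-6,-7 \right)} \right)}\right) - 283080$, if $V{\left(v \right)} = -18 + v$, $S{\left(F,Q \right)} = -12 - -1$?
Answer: $-219947$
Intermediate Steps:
$S{\left(F,Q \right)} = -11$ ($S{\left(F,Q \right)} = -12 + 1 = -11$)
$\left(63162 + V{\left(S{\left(-6,-7 \right)} \right)}\right) - 283080 = \left(63162 - 29\right) - 283080 = 63133 - 283080 = -219947$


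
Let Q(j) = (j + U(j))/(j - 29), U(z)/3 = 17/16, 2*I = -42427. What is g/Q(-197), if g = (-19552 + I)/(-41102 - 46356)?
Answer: 73704024/135603629 ≈ 0.54353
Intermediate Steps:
I = -42427/2 (I = (½)*(-42427) = -42427/2 ≈ -21214.)
U(z) = 51/16 (U(z) = 3*(17/16) = 51/16)
Q(j) = (51/16 + j)/(-29 + j) (Q(j) = (j + 51/16)/(j - 29) = (51/16 + j)/(-29 + j))
g = 81531/174916 (g = (-19552 - 42427/2)/(-41102 - 46356) = -81531/2/(-87458) = -81531/2*(-1/87458) = 81531/174916 ≈ 0.46611)
g/Q(-197) = 81531/(174916*(((51/16 - 197)/(-29 - 197)))) = 81531/(174916*((-3101/16/(-226)))) = 81531/(174916*((-1/226*(-3101/16)))) = 81531/(174916*(3101/3616)) = (81531/174916)*(3616/3101) = 73704024/135603629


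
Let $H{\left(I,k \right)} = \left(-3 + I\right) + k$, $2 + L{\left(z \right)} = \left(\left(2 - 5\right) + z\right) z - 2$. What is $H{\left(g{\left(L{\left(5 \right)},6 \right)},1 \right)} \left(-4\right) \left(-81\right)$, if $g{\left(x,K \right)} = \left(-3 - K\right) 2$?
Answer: $-6480$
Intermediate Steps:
$L{\left(z \right)} = -4 + z \left(-3 + z\right)$ ($L{\left(z \right)} = -2 + \left(\left(\left(2 - 5\right) + z\right) z - 2\right) = -2 + \left(\left(-3 + z\right) z - 2\right) = -2 + \left(z \left(-3 + z\right) - 2\right) = -2 + \left(-2 + z \left(-3 + z\right)\right) = -4 + z \left(-3 + z\right)$)
$g{\left(x,K \right)} = -6 - 2 K$
$H{\left(I,k \right)} = -3 + I + k$
$H{\left(g{\left(L{\left(5 \right)},6 \right)},1 \right)} \left(-4\right) \left(-81\right) = \left(-3 - 18 + 1\right) \left(-4\right) \left(-81\right) = \left(-20\right) \left(-4\right) \left(-81\right) = 80 \left(-81\right) = -6480$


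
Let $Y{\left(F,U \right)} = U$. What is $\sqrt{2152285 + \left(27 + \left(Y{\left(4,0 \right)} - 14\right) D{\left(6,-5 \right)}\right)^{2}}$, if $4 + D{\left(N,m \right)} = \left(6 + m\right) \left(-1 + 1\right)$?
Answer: $\sqrt{2159174} \approx 1469.4$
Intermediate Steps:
$D{\left(N,m \right)} = -4$ ($D{\left(N,m \right)} = -4 + \left(6 + m\right) \left(-1 + 1\right) = -4 + \left(6 + m\right) 0 = -4 + 0 = -4$)
$\sqrt{2152285 + \left(27 + \left(Y{\left(4,0 \right)} - 14\right) D{\left(6,-5 \right)}\right)^{2}} = \sqrt{2152285 + \left(27 + \left(0 - 14\right) \left(-4\right)\right)^{2}} = \sqrt{2152285 + \left(27 - -56\right)^{2}} = \sqrt{2152285 + \left(27 + 56\right)^{2}} = \sqrt{2152285 + 83^{2}} = \sqrt{2152285 + 6889} = \sqrt{2159174}$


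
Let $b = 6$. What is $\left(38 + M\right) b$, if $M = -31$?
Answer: $42$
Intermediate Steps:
$\left(38 + M\right) b = \left(38 - 31\right) 6 = 7 \cdot 6 = 42$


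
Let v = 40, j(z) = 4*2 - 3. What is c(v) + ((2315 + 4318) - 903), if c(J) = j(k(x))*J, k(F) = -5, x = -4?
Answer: 5930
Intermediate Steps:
j(z) = 5 (j(z) = 8 - 3 = 5)
c(J) = 5*J
c(v) + ((2315 + 4318) - 903) = 5*40 + ((2315 + 4318) - 903) = 200 + (6633 - 903) = 200 + 5730 = 5930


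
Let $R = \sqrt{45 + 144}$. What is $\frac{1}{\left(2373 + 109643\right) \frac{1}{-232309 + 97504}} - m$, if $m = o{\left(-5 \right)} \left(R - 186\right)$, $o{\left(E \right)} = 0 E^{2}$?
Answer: $- \frac{134805}{112016} \approx -1.2034$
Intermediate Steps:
$o{\left(E \right)} = 0$
$R = 3 \sqrt{21}$ ($R = \sqrt{189} = 3 \sqrt{21} \approx 13.748$)
$m = 0$ ($m = 0 \left(3 \sqrt{21} - 186\right) = 0 \left(-186 + 3 \sqrt{21}\right) = 0$)
$\frac{1}{\left(2373 + 109643\right) \frac{1}{-232309 + 97504}} - m = \frac{1}{\left(2373 + 109643\right) \frac{1}{-232309 + 97504}} - 0 = \frac{1}{112016 \frac{1}{-134805}} + 0 = \frac{1}{112016 \left(- \frac{1}{134805}\right)} + 0 = \frac{1}{- \frac{112016}{134805}} + 0 = - \frac{134805}{112016} + 0 = - \frac{134805}{112016}$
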